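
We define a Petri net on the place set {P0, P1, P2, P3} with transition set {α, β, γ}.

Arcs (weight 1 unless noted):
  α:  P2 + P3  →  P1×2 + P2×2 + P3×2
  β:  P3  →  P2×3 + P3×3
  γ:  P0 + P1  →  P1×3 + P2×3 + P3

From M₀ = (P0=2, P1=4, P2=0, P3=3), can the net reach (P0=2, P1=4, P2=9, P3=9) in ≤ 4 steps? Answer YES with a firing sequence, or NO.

step 1: fire β:  (P0=2, P1=4, P2=0, P3=3) → (P0=2, P1=4, P2=3, P3=5)
step 2: fire β:  (P0=2, P1=4, P2=3, P3=5) → (P0=2, P1=4, P2=6, P3=7)
step 3: fire β:  (P0=2, P1=4, P2=6, P3=7) → (P0=2, P1=4, P2=9, P3=9)

YES — reachable via ⟨β, β, β⟩ (3 firings)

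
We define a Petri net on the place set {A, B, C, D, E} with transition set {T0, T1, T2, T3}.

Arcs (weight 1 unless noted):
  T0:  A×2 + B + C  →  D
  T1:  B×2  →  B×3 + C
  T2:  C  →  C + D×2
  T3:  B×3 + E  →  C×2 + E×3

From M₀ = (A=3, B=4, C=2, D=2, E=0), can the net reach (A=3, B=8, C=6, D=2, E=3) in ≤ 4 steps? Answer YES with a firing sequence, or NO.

depth 0: 1 marking
depth 1: 4 markings reached so far
depth 2: 9 markings reached so far
depth 3: 16 markings reached so far
depth 4: 25 markings reached so far
target is not among the 25 markings reachable within 4 steps

NO — not reachable within 4 firings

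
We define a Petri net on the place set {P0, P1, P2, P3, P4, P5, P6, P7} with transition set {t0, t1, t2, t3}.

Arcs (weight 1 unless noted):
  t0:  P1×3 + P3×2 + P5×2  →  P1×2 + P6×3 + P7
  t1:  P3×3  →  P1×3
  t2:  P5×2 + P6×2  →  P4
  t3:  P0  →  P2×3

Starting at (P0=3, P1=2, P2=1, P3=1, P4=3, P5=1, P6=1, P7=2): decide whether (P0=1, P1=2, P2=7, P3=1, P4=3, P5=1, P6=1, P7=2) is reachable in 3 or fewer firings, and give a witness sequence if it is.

YES — reachable via ⟨t3, t3⟩ (2 firings)

step 1: fire t3:  (P0=3, P1=2, P2=1, P3=1, P4=3, P5=1, P6=1, P7=2) → (P0=2, P1=2, P2=4, P3=1, P4=3, P5=1, P6=1, P7=2)
step 2: fire t3:  (P0=2, P1=2, P2=4, P3=1, P4=3, P5=1, P6=1, P7=2) → (P0=1, P1=2, P2=7, P3=1, P4=3, P5=1, P6=1, P7=2)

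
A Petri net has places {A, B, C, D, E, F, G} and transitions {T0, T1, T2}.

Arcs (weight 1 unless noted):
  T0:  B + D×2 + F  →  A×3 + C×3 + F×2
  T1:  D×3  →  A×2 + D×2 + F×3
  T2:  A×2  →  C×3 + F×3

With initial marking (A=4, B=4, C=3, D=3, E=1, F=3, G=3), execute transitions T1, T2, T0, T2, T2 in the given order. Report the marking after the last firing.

(A=3, B=3, C=15, D=0, E=1, F=16, G=3)

step 1: fire T1:  (A=4, B=4, C=3, D=3, E=1, F=3, G=3) → (A=6, B=4, C=3, D=2, E=1, F=6, G=3)
step 2: fire T2:  (A=6, B=4, C=3, D=2, E=1, F=6, G=3) → (A=4, B=4, C=6, D=2, E=1, F=9, G=3)
step 3: fire T0:  (A=4, B=4, C=6, D=2, E=1, F=9, G=3) → (A=7, B=3, C=9, D=0, E=1, F=10, G=3)
step 4: fire T2:  (A=7, B=3, C=9, D=0, E=1, F=10, G=3) → (A=5, B=3, C=12, D=0, E=1, F=13, G=3)
step 5: fire T2:  (A=5, B=3, C=12, D=0, E=1, F=13, G=3) → (A=3, B=3, C=15, D=0, E=1, F=16, G=3)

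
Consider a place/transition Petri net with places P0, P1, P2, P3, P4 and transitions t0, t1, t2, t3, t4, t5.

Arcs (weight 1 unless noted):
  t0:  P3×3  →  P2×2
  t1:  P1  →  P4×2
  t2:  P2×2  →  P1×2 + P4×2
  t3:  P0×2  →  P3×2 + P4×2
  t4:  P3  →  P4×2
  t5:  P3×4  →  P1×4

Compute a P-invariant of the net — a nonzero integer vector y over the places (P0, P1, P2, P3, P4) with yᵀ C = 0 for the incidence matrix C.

y = (P0:3, P1:2, P2:3, P3:2, P4:1)

Incidence matrix C (rows=places, cols=transitions):
       t0   t1   t2   t3   t4   t5
   P0   0    0    0   -2    0    0
   P1   0   -1    2    0    0    4
   P2   2    0   -2    0    0    0
   P3  -3    0    0    2   -1   -4
   P4   0    2    2    2    2    0

Candidate y = [3, 2, 3, 2, 1]; check y·C column-wise:
  col t0: 3·0 + 2·0 + 3·2 + 2·-3 + 1·0 = 0
  col t1: 3·0 + 2·-1 + 3·0 + 2·0 + 1·2 = 0
  col t2: 3·0 + 2·2 + 3·-2 + 2·0 + 1·2 = 0
  col t3: 3·-2 + 2·0 + 3·0 + 2·2 + 1·2 = 0
  col t4: 3·0 + 2·0 + 3·0 + 2·-1 + 1·2 = 0
  col t5: 3·0 + 2·4 + 3·0 + 2·-4 + 1·0 = 0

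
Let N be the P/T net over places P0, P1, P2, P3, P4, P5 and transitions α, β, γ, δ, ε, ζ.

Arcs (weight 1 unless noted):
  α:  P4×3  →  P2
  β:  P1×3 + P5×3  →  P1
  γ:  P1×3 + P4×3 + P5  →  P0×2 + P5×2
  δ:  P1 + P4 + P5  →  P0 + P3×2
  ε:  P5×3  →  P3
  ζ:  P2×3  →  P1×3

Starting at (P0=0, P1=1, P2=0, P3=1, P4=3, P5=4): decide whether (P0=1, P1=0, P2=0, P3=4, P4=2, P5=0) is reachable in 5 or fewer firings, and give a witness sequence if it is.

YES — reachable via ⟨δ, ε⟩ (2 firings)

step 1: fire δ:  (P0=0, P1=1, P2=0, P3=1, P4=3, P5=4) → (P0=1, P1=0, P2=0, P3=3, P4=2, P5=3)
step 2: fire ε:  (P0=1, P1=0, P2=0, P3=3, P4=2, P5=3) → (P0=1, P1=0, P2=0, P3=4, P4=2, P5=0)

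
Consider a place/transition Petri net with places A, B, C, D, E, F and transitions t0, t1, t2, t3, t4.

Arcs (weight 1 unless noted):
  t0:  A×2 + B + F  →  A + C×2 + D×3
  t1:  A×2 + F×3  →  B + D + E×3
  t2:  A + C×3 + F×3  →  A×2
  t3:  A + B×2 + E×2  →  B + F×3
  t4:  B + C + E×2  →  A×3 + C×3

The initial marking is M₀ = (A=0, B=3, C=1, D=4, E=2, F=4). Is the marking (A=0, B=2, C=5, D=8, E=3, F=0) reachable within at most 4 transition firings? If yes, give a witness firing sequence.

YES — reachable via ⟨t4, t0, t1⟩ (3 firings)

step 1: fire t4:  (A=0, B=3, C=1, D=4, E=2, F=4) → (A=3, B=2, C=3, D=4, E=0, F=4)
step 2: fire t0:  (A=3, B=2, C=3, D=4, E=0, F=4) → (A=2, B=1, C=5, D=7, E=0, F=3)
step 3: fire t1:  (A=2, B=1, C=5, D=7, E=0, F=3) → (A=0, B=2, C=5, D=8, E=3, F=0)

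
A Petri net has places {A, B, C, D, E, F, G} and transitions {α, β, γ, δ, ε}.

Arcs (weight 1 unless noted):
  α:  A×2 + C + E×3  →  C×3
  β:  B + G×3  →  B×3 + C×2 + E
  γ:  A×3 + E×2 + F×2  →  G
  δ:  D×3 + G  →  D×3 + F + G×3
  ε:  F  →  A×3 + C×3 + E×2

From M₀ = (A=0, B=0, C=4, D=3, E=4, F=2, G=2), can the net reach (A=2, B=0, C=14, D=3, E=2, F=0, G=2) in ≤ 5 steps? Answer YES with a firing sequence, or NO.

step 1: fire ε:  (A=0, B=0, C=4, D=3, E=4, F=2, G=2) → (A=3, B=0, C=7, D=3, E=6, F=1, G=2)
step 2: fire α:  (A=3, B=0, C=7, D=3, E=6, F=1, G=2) → (A=1, B=0, C=9, D=3, E=3, F=1, G=2)
step 3: fire ε:  (A=1, B=0, C=9, D=3, E=3, F=1, G=2) → (A=4, B=0, C=12, D=3, E=5, F=0, G=2)
step 4: fire α:  (A=4, B=0, C=12, D=3, E=5, F=0, G=2) → (A=2, B=0, C=14, D=3, E=2, F=0, G=2)

YES — reachable via ⟨ε, α, ε, α⟩ (4 firings)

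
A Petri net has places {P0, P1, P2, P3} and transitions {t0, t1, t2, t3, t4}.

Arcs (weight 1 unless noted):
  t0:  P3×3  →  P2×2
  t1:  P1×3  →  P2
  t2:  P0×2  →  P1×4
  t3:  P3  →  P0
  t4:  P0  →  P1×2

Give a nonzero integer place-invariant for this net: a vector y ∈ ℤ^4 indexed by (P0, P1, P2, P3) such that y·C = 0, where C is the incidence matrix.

Incidence matrix C (rows=places, cols=transitions):
       t0   t1   t2   t3   t4
   P0   0    0   -2    1   -1
   P1   0   -3    4    0    2
   P2   2    1    0    0    0
   P3  -3    0    0   -1    0

Candidate y = [2, 1, 3, 2]; check y·C column-wise:
  col t0: 2·0 + 1·0 + 3·2 + 2·-3 = 0
  col t1: 2·0 + 1·-3 + 3·1 + 2·0 = 0
  col t2: 2·-2 + 1·4 + 3·0 + 2·0 = 0
  col t3: 2·1 + 1·0 + 3·0 + 2·-1 = 0
  col t4: 2·-1 + 1·2 + 3·0 + 2·0 = 0

y = (P0:2, P1:1, P2:3, P3:2)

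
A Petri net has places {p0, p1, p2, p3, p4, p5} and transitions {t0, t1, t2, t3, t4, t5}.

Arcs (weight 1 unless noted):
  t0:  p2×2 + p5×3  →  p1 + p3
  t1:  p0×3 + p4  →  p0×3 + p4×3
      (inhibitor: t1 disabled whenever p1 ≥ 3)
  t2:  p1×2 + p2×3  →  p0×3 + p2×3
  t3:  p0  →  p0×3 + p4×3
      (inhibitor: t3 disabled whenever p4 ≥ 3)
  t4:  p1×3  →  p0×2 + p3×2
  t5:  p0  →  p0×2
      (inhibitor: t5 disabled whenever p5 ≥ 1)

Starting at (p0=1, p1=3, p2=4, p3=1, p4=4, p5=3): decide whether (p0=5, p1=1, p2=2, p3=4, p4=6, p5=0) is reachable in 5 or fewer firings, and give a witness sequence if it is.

YES — reachable via ⟨t0, t4, t1, t5, t5⟩ (5 firings)

step 1: fire t0:  (p0=1, p1=3, p2=4, p3=1, p4=4, p5=3) → (p0=1, p1=4, p2=2, p3=2, p4=4, p5=0)
step 2: fire t4:  (p0=1, p1=4, p2=2, p3=2, p4=4, p5=0) → (p0=3, p1=1, p2=2, p3=4, p4=4, p5=0)
step 3: fire t1:  (p0=3, p1=1, p2=2, p3=4, p4=4, p5=0) → (p0=3, p1=1, p2=2, p3=4, p4=6, p5=0)
step 4: fire t5:  (p0=3, p1=1, p2=2, p3=4, p4=6, p5=0) → (p0=4, p1=1, p2=2, p3=4, p4=6, p5=0)
step 5: fire t5:  (p0=4, p1=1, p2=2, p3=4, p4=6, p5=0) → (p0=5, p1=1, p2=2, p3=4, p4=6, p5=0)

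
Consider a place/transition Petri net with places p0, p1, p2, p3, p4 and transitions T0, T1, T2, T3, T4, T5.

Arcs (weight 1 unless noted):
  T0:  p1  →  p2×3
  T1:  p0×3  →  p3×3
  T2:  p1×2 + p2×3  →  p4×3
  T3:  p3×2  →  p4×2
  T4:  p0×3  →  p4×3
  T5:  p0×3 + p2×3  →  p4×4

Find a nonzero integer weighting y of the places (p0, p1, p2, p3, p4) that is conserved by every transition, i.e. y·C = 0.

Incidence matrix C (rows=places, cols=transitions):
       T0   T1   T2   T3   T4   T5
   p0   0   -3    0    0   -3   -3
   p1  -1    0   -2    0    0    0
   p2   3    0   -3    0    0   -3
   p3   0    3    0   -2    0    0
   p4   0    0    3    2    3    4

Candidate y = [3, 3, 1, 3, 3]; check y·C column-wise:
  col T0: 3·0 + 3·-1 + 1·3 + 3·0 + 3·0 = 0
  col T1: 3·-3 + 3·0 + 1·0 + 3·3 + 3·0 = 0
  col T2: 3·0 + 3·-2 + 1·-3 + 3·0 + 3·3 = 0
  col T3: 3·0 + 3·0 + 1·0 + 3·-2 + 3·2 = 0
  col T4: 3·-3 + 3·0 + 1·0 + 3·0 + 3·3 = 0
  col T5: 3·-3 + 3·0 + 1·-3 + 3·0 + 3·4 = 0

y = (p0:3, p1:3, p2:1, p3:3, p4:3)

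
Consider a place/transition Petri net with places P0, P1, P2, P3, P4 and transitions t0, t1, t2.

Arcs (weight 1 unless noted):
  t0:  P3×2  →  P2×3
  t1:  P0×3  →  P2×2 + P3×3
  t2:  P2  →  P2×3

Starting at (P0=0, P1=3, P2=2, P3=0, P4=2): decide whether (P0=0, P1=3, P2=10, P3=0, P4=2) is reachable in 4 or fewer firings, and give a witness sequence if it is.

step 1: fire t2:  (P0=0, P1=3, P2=2, P3=0, P4=2) → (P0=0, P1=3, P2=4, P3=0, P4=2)
step 2: fire t2:  (P0=0, P1=3, P2=4, P3=0, P4=2) → (P0=0, P1=3, P2=6, P3=0, P4=2)
step 3: fire t2:  (P0=0, P1=3, P2=6, P3=0, P4=2) → (P0=0, P1=3, P2=8, P3=0, P4=2)
step 4: fire t2:  (P0=0, P1=3, P2=8, P3=0, P4=2) → (P0=0, P1=3, P2=10, P3=0, P4=2)

YES — reachable via ⟨t2, t2, t2, t2⟩ (4 firings)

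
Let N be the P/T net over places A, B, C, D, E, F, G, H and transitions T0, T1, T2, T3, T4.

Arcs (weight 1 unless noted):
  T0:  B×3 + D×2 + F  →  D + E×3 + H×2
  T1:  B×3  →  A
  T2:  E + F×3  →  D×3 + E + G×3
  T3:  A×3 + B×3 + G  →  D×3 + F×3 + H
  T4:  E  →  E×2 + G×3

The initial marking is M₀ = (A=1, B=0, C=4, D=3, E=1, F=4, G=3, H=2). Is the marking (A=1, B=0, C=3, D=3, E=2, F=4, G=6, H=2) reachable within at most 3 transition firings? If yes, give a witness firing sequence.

NO — not reachable within 3 firings

depth 0: 1 marking
depth 1: 3 markings reached so far
depth 2: 5 markings reached so far
depth 3: 7 markings reached so far
target is not among the 7 markings reachable within 3 steps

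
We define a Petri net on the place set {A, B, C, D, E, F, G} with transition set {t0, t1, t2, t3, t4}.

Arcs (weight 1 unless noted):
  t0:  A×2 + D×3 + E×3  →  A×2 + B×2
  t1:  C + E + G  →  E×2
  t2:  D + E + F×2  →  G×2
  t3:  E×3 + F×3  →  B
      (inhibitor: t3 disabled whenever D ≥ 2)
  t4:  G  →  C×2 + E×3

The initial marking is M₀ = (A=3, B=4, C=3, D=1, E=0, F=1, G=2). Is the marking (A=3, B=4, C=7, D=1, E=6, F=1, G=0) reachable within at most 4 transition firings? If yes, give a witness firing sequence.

step 1: fire t4:  (A=3, B=4, C=3, D=1, E=0, F=1, G=2) → (A=3, B=4, C=5, D=1, E=3, F=1, G=1)
step 2: fire t4:  (A=3, B=4, C=5, D=1, E=3, F=1, G=1) → (A=3, B=4, C=7, D=1, E=6, F=1, G=0)

YES — reachable via ⟨t4, t4⟩ (2 firings)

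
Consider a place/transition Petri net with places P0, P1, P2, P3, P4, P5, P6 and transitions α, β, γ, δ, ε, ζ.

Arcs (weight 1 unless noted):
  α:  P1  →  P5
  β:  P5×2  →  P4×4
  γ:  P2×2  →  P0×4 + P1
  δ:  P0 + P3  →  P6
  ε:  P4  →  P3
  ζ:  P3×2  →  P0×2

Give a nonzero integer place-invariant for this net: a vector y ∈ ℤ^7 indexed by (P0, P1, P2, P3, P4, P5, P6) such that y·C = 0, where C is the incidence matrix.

Incidence matrix C (rows=places, cols=transitions):
        α    β    γ    δ    ε    ζ
   P0   0    0    4   -1    0    2
   P1  -1    0    1    0    0    0
   P2   0    0   -2    0    0    0
   P3   0    0    0   -1    1   -2
   P4   0    4    0    0   -1    0
   P5   1   -2    0    0    0    0
   P6   0    0    0    1    0    0

Candidate y = [1, 2, 3, 1, 1, 2, 2]; check y·C column-wise:
  col α: 1·0 + 2·-1 + 3·0 + 1·0 + 1·0 + 2·1 + 2·0 = 0
  col β: 1·0 + 2·0 + 3·0 + 1·0 + 1·4 + 2·-2 + 2·0 = 0
  col γ: 1·4 + 2·1 + 3·-2 + 1·0 + 1·0 + 2·0 + 2·0 = 0
  col δ: 1·-1 + 2·0 + 3·0 + 1·-1 + 1·0 + 2·0 + 2·1 = 0
  col ε: 1·0 + 2·0 + 3·0 + 1·1 + 1·-1 + 2·0 + 2·0 = 0
  col ζ: 1·2 + 2·0 + 3·0 + 1·-2 + 1·0 + 2·0 + 2·0 = 0

y = (P0:1, P1:2, P2:3, P3:1, P4:1, P5:2, P6:2)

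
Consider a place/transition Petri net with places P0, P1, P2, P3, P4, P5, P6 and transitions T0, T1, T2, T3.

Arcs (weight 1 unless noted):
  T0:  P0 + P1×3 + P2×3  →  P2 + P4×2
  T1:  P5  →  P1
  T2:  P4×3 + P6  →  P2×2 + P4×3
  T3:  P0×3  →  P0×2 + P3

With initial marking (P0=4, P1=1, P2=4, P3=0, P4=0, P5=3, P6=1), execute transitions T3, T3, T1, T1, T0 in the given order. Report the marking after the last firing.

step 1: fire T3:  (P0=4, P1=1, P2=4, P3=0, P4=0, P5=3, P6=1) → (P0=3, P1=1, P2=4, P3=1, P4=0, P5=3, P6=1)
step 2: fire T3:  (P0=3, P1=1, P2=4, P3=1, P4=0, P5=3, P6=1) → (P0=2, P1=1, P2=4, P3=2, P4=0, P5=3, P6=1)
step 3: fire T1:  (P0=2, P1=1, P2=4, P3=2, P4=0, P5=3, P6=1) → (P0=2, P1=2, P2=4, P3=2, P4=0, P5=2, P6=1)
step 4: fire T1:  (P0=2, P1=2, P2=4, P3=2, P4=0, P5=2, P6=1) → (P0=2, P1=3, P2=4, P3=2, P4=0, P5=1, P6=1)
step 5: fire T0:  (P0=2, P1=3, P2=4, P3=2, P4=0, P5=1, P6=1) → (P0=1, P1=0, P2=2, P3=2, P4=2, P5=1, P6=1)

(P0=1, P1=0, P2=2, P3=2, P4=2, P5=1, P6=1)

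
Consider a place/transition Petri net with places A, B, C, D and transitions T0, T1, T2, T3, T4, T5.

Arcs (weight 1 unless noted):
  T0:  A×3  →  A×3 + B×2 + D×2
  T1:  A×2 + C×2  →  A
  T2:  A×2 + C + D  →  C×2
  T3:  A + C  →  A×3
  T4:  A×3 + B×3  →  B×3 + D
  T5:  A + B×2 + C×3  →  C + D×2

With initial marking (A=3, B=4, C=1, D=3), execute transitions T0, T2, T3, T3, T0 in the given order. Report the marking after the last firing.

(A=5, B=8, C=0, D=6)

step 1: fire T0:  (A=3, B=4, C=1, D=3) → (A=3, B=6, C=1, D=5)
step 2: fire T2:  (A=3, B=6, C=1, D=5) → (A=1, B=6, C=2, D=4)
step 3: fire T3:  (A=1, B=6, C=2, D=4) → (A=3, B=6, C=1, D=4)
step 4: fire T3:  (A=3, B=6, C=1, D=4) → (A=5, B=6, C=0, D=4)
step 5: fire T0:  (A=5, B=6, C=0, D=4) → (A=5, B=8, C=0, D=6)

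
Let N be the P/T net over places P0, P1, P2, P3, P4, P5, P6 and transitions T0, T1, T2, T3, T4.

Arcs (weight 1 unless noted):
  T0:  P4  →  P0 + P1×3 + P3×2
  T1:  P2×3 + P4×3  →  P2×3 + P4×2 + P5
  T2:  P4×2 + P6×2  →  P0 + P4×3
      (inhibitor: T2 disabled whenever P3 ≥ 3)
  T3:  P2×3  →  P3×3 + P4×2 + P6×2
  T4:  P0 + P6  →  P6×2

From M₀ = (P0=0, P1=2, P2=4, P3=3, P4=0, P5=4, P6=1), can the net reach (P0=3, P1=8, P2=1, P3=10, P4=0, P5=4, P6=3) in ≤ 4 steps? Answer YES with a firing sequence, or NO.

depth 0: 1 marking
depth 1: 2 markings reached so far
depth 2: 3 markings reached so far
depth 3: 5 markings reached so far
depth 4: 6 markings reached so far
target is not among the 6 markings reachable within 4 steps

NO — not reachable within 4 firings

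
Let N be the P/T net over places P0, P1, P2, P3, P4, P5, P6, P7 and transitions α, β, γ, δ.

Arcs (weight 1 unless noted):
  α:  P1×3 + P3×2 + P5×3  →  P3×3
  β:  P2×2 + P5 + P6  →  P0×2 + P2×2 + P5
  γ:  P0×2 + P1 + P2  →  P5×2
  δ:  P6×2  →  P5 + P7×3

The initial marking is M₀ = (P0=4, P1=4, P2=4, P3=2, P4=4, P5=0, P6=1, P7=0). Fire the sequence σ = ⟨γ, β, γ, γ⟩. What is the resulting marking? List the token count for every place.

step 1: fire γ:  (P0=4, P1=4, P2=4, P3=2, P4=4, P5=0, P6=1, P7=0) → (P0=2, P1=3, P2=3, P3=2, P4=4, P5=2, P6=1, P7=0)
step 2: fire β:  (P0=2, P1=3, P2=3, P3=2, P4=4, P5=2, P6=1, P7=0) → (P0=4, P1=3, P2=3, P3=2, P4=4, P5=2, P6=0, P7=0)
step 3: fire γ:  (P0=4, P1=3, P2=3, P3=2, P4=4, P5=2, P6=0, P7=0) → (P0=2, P1=2, P2=2, P3=2, P4=4, P5=4, P6=0, P7=0)
step 4: fire γ:  (P0=2, P1=2, P2=2, P3=2, P4=4, P5=4, P6=0, P7=0) → (P0=0, P1=1, P2=1, P3=2, P4=4, P5=6, P6=0, P7=0)

(P0=0, P1=1, P2=1, P3=2, P4=4, P5=6, P6=0, P7=0)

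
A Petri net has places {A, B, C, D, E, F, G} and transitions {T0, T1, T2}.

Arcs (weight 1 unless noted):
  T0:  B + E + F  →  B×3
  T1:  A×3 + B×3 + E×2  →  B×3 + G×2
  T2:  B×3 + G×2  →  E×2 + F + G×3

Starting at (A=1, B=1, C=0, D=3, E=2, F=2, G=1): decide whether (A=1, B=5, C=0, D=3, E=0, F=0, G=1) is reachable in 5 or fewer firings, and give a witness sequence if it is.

YES — reachable via ⟨T0, T0⟩ (2 firings)

step 1: fire T0:  (A=1, B=1, C=0, D=3, E=2, F=2, G=1) → (A=1, B=3, C=0, D=3, E=1, F=1, G=1)
step 2: fire T0:  (A=1, B=3, C=0, D=3, E=1, F=1, G=1) → (A=1, B=5, C=0, D=3, E=0, F=0, G=1)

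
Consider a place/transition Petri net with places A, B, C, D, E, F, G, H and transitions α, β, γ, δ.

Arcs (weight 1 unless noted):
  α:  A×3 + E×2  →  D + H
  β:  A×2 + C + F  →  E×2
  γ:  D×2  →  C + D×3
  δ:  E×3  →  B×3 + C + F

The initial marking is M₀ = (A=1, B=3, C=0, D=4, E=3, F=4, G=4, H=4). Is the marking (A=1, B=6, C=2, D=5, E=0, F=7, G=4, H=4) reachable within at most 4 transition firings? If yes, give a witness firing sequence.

depth 0: 1 marking
depth 1: 3 markings reached so far
depth 2: 5 markings reached so far
depth 3: 7 markings reached so far
depth 4: 9 markings reached so far
target is not among the 9 markings reachable within 4 steps

NO — not reachable within 4 firings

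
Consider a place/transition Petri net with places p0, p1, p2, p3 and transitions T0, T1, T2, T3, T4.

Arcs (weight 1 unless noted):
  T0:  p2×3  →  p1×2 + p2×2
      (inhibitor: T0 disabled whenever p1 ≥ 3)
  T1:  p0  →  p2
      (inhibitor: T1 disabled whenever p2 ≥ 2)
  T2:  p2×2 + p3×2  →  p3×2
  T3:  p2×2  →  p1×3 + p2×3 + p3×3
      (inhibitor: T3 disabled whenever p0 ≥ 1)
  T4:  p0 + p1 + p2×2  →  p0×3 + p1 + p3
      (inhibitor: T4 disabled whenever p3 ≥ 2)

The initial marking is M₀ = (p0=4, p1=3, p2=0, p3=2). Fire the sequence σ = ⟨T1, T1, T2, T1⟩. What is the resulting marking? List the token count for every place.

step 1: fire T1:  (p0=4, p1=3, p2=0, p3=2) → (p0=3, p1=3, p2=1, p3=2)
step 2: fire T1:  (p0=3, p1=3, p2=1, p3=2) → (p0=2, p1=3, p2=2, p3=2)
step 3: fire T2:  (p0=2, p1=3, p2=2, p3=2) → (p0=2, p1=3, p2=0, p3=2)
step 4: fire T1:  (p0=2, p1=3, p2=0, p3=2) → (p0=1, p1=3, p2=1, p3=2)

(p0=1, p1=3, p2=1, p3=2)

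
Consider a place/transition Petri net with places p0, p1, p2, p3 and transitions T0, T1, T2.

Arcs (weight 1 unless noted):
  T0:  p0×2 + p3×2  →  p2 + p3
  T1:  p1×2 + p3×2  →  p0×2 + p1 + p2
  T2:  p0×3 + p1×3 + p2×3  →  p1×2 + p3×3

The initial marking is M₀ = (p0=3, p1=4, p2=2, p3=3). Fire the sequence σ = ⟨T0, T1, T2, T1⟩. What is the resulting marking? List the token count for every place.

(p0=2, p1=1, p2=2, p3=1)

step 1: fire T0:  (p0=3, p1=4, p2=2, p3=3) → (p0=1, p1=4, p2=3, p3=2)
step 2: fire T1:  (p0=1, p1=4, p2=3, p3=2) → (p0=3, p1=3, p2=4, p3=0)
step 3: fire T2:  (p0=3, p1=3, p2=4, p3=0) → (p0=0, p1=2, p2=1, p3=3)
step 4: fire T1:  (p0=0, p1=2, p2=1, p3=3) → (p0=2, p1=1, p2=2, p3=1)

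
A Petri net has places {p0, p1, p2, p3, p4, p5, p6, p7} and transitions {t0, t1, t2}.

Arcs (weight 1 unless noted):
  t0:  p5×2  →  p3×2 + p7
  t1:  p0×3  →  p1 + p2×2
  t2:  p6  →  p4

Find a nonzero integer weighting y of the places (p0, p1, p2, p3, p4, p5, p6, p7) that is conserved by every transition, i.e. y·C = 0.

Incidence matrix C (rows=places, cols=transitions):
       t0   t1   t2
   p0   0   -3    0
   p1   0    1    0
   p2   0    2    0
   p3   2    0    0
   p4   0    0    1
   p5  -2    0    0
   p6   0    0   -1
   p7   1    0    0

Candidate y = [1, 3, 0, 0, 0, 0, 0, 0]; check y·C column-wise:
  col t0: 1·0 + 3·0 + 0·2 + 0·-2 + 0·1 = 0
  col t1: 1·-3 + 3·1 + 0·2 = 0
  col t2: 1·0 + 3·0 + 0·1 + 0·-1 = 0

y = (p0:1, p1:3, p2:0, p3:0, p4:0, p5:0, p6:0, p7:0)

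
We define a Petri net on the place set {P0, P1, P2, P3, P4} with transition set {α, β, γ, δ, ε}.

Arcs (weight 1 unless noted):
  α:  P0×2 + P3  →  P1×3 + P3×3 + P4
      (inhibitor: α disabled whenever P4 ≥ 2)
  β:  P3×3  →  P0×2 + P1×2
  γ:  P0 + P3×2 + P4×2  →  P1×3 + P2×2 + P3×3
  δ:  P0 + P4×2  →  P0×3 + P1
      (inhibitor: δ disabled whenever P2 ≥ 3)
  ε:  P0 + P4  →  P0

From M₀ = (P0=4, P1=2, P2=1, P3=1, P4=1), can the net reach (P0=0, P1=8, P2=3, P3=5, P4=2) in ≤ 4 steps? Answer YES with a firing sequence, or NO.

NO — not reachable within 4 firings

depth 0: 1 marking
depth 1: 3 markings reached so far
depth 2: 7 markings reached so far
depth 3: 13 markings reached so far
depth 4: 20 markings reached so far
target is not among the 20 markings reachable within 4 steps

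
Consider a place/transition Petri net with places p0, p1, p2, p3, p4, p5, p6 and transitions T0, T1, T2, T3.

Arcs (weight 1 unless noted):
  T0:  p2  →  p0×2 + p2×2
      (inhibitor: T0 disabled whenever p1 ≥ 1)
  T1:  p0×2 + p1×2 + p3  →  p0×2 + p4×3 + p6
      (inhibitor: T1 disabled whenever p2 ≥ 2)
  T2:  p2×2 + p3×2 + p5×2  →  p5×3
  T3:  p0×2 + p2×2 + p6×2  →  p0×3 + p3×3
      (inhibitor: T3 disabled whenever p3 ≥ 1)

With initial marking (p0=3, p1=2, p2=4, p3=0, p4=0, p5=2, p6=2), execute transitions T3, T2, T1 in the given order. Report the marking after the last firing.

(p0=4, p1=0, p2=0, p3=0, p4=3, p5=3, p6=1)

step 1: fire T3:  (p0=3, p1=2, p2=4, p3=0, p4=0, p5=2, p6=2) → (p0=4, p1=2, p2=2, p3=3, p4=0, p5=2, p6=0)
step 2: fire T2:  (p0=4, p1=2, p2=2, p3=3, p4=0, p5=2, p6=0) → (p0=4, p1=2, p2=0, p3=1, p4=0, p5=3, p6=0)
step 3: fire T1:  (p0=4, p1=2, p2=0, p3=1, p4=0, p5=3, p6=0) → (p0=4, p1=0, p2=0, p3=0, p4=3, p5=3, p6=1)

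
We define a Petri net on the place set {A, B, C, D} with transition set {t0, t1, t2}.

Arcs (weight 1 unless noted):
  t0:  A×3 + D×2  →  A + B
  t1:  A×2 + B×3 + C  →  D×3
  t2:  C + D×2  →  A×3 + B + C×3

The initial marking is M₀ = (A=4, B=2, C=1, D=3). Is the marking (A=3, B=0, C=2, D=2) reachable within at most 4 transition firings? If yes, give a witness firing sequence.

depth 0: 1 marking
depth 1: 3 markings reached so far
depth 2: 5 markings reached so far
depth 3: 7 markings reached so far
depth 4: 10 markings reached so far
target is not among the 10 markings reachable within 4 steps

NO — not reachable within 4 firings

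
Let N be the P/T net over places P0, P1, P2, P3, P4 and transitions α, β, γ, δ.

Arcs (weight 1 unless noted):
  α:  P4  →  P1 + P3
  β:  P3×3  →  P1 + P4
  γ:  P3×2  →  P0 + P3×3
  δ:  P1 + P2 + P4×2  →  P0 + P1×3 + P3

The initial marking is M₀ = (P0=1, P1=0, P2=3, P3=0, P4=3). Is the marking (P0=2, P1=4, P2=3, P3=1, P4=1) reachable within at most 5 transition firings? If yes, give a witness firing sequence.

step 1: fire α:  (P0=1, P1=0, P2=3, P3=0, P4=3) → (P0=1, P1=1, P2=3, P3=1, P4=2)
step 2: fire α:  (P0=1, P1=1, P2=3, P3=1, P4=2) → (P0=1, P1=2, P2=3, P3=2, P4=1)
step 3: fire α:  (P0=1, P1=2, P2=3, P3=2, P4=1) → (P0=1, P1=3, P2=3, P3=3, P4=0)
step 4: fire γ:  (P0=1, P1=3, P2=3, P3=3, P4=0) → (P0=2, P1=3, P2=3, P3=4, P4=0)
step 5: fire β:  (P0=2, P1=3, P2=3, P3=4, P4=0) → (P0=2, P1=4, P2=3, P3=1, P4=1)

YES — reachable via ⟨α, α, α, γ, β⟩ (5 firings)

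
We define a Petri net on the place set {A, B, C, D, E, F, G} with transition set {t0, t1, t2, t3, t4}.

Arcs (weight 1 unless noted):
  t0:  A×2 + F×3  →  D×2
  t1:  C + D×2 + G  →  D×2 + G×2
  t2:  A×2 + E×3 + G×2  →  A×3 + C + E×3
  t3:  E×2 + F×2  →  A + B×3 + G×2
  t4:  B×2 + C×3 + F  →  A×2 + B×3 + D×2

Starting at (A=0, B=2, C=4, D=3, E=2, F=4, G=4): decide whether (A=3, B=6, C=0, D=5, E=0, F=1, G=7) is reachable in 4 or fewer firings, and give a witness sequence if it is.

step 1: fire t1:  (A=0, B=2, C=4, D=3, E=2, F=4, G=4) → (A=0, B=2, C=3, D=3, E=2, F=4, G=5)
step 2: fire t3:  (A=0, B=2, C=3, D=3, E=2, F=4, G=5) → (A=1, B=5, C=3, D=3, E=0, F=2, G=7)
step 3: fire t4:  (A=1, B=5, C=3, D=3, E=0, F=2, G=7) → (A=3, B=6, C=0, D=5, E=0, F=1, G=7)

YES — reachable via ⟨t1, t3, t4⟩ (3 firings)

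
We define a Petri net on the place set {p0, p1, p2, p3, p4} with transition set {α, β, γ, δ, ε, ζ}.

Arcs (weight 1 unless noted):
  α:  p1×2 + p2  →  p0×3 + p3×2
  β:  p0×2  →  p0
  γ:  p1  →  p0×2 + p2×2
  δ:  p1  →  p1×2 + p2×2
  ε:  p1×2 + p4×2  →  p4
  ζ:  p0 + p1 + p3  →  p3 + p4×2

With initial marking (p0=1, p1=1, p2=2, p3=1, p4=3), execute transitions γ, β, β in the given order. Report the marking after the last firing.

step 1: fire γ:  (p0=1, p1=1, p2=2, p3=1, p4=3) → (p0=3, p1=0, p2=4, p3=1, p4=3)
step 2: fire β:  (p0=3, p1=0, p2=4, p3=1, p4=3) → (p0=2, p1=0, p2=4, p3=1, p4=3)
step 3: fire β:  (p0=2, p1=0, p2=4, p3=1, p4=3) → (p0=1, p1=0, p2=4, p3=1, p4=3)

(p0=1, p1=0, p2=4, p3=1, p4=3)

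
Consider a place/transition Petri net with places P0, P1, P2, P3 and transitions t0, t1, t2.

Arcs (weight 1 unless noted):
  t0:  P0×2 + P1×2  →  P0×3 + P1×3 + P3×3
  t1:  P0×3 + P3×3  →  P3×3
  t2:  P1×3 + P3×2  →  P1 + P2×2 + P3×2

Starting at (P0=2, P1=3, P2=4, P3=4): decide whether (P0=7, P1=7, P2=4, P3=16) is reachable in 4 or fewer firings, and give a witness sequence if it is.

depth 0: 1 marking
depth 1: 3 markings reached so far
depth 2: 6 markings reached so far
depth 3: 10 markings reached so far
depth 4: 15 markings reached so far
target is not among the 15 markings reachable within 4 steps

NO — not reachable within 4 firings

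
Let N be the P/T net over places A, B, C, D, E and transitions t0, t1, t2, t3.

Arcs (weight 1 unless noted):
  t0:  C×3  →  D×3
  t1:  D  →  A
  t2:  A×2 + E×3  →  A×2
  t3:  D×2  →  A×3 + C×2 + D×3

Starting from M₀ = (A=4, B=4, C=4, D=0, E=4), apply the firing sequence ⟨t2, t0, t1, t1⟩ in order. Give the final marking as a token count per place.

(A=6, B=4, C=1, D=1, E=1)

step 1: fire t2:  (A=4, B=4, C=4, D=0, E=4) → (A=4, B=4, C=4, D=0, E=1)
step 2: fire t0:  (A=4, B=4, C=4, D=0, E=1) → (A=4, B=4, C=1, D=3, E=1)
step 3: fire t1:  (A=4, B=4, C=1, D=3, E=1) → (A=5, B=4, C=1, D=2, E=1)
step 4: fire t1:  (A=5, B=4, C=1, D=2, E=1) → (A=6, B=4, C=1, D=1, E=1)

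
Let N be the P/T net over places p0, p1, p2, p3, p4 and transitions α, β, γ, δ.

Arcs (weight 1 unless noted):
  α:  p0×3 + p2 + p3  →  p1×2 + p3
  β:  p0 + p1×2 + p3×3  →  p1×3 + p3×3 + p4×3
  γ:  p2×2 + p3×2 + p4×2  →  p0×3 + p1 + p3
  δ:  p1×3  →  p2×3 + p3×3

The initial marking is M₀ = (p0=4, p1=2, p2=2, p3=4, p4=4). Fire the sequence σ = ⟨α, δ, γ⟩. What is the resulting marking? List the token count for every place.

(p0=4, p1=2, p2=2, p3=6, p4=2)

step 1: fire α:  (p0=4, p1=2, p2=2, p3=4, p4=4) → (p0=1, p1=4, p2=1, p3=4, p4=4)
step 2: fire δ:  (p0=1, p1=4, p2=1, p3=4, p4=4) → (p0=1, p1=1, p2=4, p3=7, p4=4)
step 3: fire γ:  (p0=1, p1=1, p2=4, p3=7, p4=4) → (p0=4, p1=2, p2=2, p3=6, p4=2)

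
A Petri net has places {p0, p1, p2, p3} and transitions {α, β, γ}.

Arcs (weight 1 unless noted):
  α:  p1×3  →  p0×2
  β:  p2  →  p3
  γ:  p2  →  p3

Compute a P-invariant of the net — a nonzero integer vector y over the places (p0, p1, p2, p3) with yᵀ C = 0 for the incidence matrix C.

Incidence matrix C (rows=places, cols=transitions):
        α    β    γ
   p0   2    0    0
   p1  -3    0    0
   p2   0   -1   -1
   p3   0    1    1

Candidate y = [3, 2, 0, 0]; check y·C column-wise:
  col α: 3·2 + 2·-3 = 0
  col β: 3·0 + 2·0 + 0·-1 + 0·1 = 0
  col γ: 3·0 + 2·0 + 0·-1 + 0·1 = 0

y = (p0:3, p1:2, p2:0, p3:0)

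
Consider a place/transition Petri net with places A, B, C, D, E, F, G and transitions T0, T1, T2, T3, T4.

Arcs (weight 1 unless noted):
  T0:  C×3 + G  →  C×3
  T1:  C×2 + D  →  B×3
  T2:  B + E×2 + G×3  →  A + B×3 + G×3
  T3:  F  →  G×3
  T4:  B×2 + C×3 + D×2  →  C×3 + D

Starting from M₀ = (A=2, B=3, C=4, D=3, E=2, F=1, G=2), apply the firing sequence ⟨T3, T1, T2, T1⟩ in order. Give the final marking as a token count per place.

(A=3, B=11, C=0, D=1, E=0, F=0, G=5)

step 1: fire T3:  (A=2, B=3, C=4, D=3, E=2, F=1, G=2) → (A=2, B=3, C=4, D=3, E=2, F=0, G=5)
step 2: fire T1:  (A=2, B=3, C=4, D=3, E=2, F=0, G=5) → (A=2, B=6, C=2, D=2, E=2, F=0, G=5)
step 3: fire T2:  (A=2, B=6, C=2, D=2, E=2, F=0, G=5) → (A=3, B=8, C=2, D=2, E=0, F=0, G=5)
step 4: fire T1:  (A=3, B=8, C=2, D=2, E=0, F=0, G=5) → (A=3, B=11, C=0, D=1, E=0, F=0, G=5)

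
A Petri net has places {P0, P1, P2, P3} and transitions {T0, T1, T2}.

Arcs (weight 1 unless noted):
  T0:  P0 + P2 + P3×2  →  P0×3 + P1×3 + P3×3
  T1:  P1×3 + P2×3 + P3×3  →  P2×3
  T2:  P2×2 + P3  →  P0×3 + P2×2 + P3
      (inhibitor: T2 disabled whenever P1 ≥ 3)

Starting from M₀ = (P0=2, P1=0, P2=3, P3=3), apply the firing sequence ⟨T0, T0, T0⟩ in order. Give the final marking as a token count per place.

step 1: fire T0:  (P0=2, P1=0, P2=3, P3=3) → (P0=4, P1=3, P2=2, P3=4)
step 2: fire T0:  (P0=4, P1=3, P2=2, P3=4) → (P0=6, P1=6, P2=1, P3=5)
step 3: fire T0:  (P0=6, P1=6, P2=1, P3=5) → (P0=8, P1=9, P2=0, P3=6)

(P0=8, P1=9, P2=0, P3=6)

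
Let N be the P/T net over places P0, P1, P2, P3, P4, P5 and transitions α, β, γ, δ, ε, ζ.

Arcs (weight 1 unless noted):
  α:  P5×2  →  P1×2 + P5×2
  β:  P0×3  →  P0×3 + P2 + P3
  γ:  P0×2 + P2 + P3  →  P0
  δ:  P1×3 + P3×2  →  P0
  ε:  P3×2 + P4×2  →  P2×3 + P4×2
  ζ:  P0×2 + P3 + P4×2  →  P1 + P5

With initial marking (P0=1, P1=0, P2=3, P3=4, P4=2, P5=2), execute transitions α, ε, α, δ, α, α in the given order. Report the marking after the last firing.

(P0=2, P1=5, P2=6, P3=0, P4=2, P5=2)

step 1: fire α:  (P0=1, P1=0, P2=3, P3=4, P4=2, P5=2) → (P0=1, P1=2, P2=3, P3=4, P4=2, P5=2)
step 2: fire ε:  (P0=1, P1=2, P2=3, P3=4, P4=2, P5=2) → (P0=1, P1=2, P2=6, P3=2, P4=2, P5=2)
step 3: fire α:  (P0=1, P1=2, P2=6, P3=2, P4=2, P5=2) → (P0=1, P1=4, P2=6, P3=2, P4=2, P5=2)
step 4: fire δ:  (P0=1, P1=4, P2=6, P3=2, P4=2, P5=2) → (P0=2, P1=1, P2=6, P3=0, P4=2, P5=2)
step 5: fire α:  (P0=2, P1=1, P2=6, P3=0, P4=2, P5=2) → (P0=2, P1=3, P2=6, P3=0, P4=2, P5=2)
step 6: fire α:  (P0=2, P1=3, P2=6, P3=0, P4=2, P5=2) → (P0=2, P1=5, P2=6, P3=0, P4=2, P5=2)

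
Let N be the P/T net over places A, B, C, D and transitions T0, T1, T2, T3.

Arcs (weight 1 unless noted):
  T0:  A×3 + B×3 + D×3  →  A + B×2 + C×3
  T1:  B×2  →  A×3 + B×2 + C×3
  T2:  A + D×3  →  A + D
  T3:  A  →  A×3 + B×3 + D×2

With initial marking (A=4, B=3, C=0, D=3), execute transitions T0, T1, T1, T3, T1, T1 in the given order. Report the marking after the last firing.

(A=16, B=5, C=15, D=2)

step 1: fire T0:  (A=4, B=3, C=0, D=3) → (A=2, B=2, C=3, D=0)
step 2: fire T1:  (A=2, B=2, C=3, D=0) → (A=5, B=2, C=6, D=0)
step 3: fire T1:  (A=5, B=2, C=6, D=0) → (A=8, B=2, C=9, D=0)
step 4: fire T3:  (A=8, B=2, C=9, D=0) → (A=10, B=5, C=9, D=2)
step 5: fire T1:  (A=10, B=5, C=9, D=2) → (A=13, B=5, C=12, D=2)
step 6: fire T1:  (A=13, B=5, C=12, D=2) → (A=16, B=5, C=15, D=2)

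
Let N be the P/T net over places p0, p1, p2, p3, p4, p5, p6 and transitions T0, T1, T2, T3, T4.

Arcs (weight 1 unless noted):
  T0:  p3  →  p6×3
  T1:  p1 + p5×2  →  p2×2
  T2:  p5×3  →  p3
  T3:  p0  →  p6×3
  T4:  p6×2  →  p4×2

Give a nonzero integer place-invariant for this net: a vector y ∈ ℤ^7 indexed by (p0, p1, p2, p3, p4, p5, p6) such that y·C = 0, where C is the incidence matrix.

y = (p0:0, p1:2, p2:1, p3:0, p4:0, p5:0, p6:0)

Incidence matrix C (rows=places, cols=transitions):
       T0   T1   T2   T3   T4
   p0   0    0    0   -1    0
   p1   0   -1    0    0    0
   p2   0    2    0    0    0
   p3  -1    0    1    0    0
   p4   0    0    0    0    2
   p5   0   -2   -3    0    0
   p6   3    0    0    3   -2

Candidate y = [0, 2, 1, 0, 0, 0, 0]; check y·C column-wise:
  col T0: 2·0 + 1·0 + 0·-1 + 0·3 = 0
  col T1: 2·-1 + 1·2 + 0·-2 = 0
  col T2: 2·0 + 1·0 + 0·1 + 0·-3 = 0
  col T3: 0·-1 + 2·0 + 1·0 + 0·3 = 0
  col T4: 2·0 + 1·0 + 0·2 + 0·-2 = 0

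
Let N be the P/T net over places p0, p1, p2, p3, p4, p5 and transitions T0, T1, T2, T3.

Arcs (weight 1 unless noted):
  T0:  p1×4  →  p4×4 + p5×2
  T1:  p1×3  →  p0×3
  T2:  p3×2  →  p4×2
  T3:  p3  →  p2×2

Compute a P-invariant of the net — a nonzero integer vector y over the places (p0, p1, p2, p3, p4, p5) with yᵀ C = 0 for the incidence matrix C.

Incidence matrix C (rows=places, cols=transitions):
       T0   T1   T2   T3
   p0   0    3    0    0
   p1  -4   -3    0    0
   p2   0    0    0    2
   p3   0    0   -2   -1
   p4   4    0    2    0
   p5   2    0    0    0

Candidate y = [2, 2, 1, 2, 2, 0]; check y·C column-wise:
  col T0: 2·0 + 2·-4 + 1·0 + 2·0 + 2·4 + 0·2 = 0
  col T1: 2·3 + 2·-3 + 1·0 + 2·0 + 2·0 = 0
  col T2: 2·0 + 2·0 + 1·0 + 2·-2 + 2·2 = 0
  col T3: 2·0 + 2·0 + 1·2 + 2·-1 + 2·0 = 0

y = (p0:2, p1:2, p2:1, p3:2, p4:2, p5:0)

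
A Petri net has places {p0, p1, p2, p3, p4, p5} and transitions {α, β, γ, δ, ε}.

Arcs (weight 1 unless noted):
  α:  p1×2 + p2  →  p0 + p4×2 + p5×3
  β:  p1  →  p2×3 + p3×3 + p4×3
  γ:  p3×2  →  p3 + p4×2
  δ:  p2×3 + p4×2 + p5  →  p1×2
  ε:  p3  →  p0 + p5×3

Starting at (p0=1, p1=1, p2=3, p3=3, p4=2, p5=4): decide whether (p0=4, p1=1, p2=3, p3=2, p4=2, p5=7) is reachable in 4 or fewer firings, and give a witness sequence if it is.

depth 0: 1 marking
depth 1: 5 markings reached so far
depth 2: 13 markings reached so far
depth 3: 27 markings reached so far
depth 4: 45 markings reached so far
target is not among the 45 markings reachable within 4 steps

NO — not reachable within 4 firings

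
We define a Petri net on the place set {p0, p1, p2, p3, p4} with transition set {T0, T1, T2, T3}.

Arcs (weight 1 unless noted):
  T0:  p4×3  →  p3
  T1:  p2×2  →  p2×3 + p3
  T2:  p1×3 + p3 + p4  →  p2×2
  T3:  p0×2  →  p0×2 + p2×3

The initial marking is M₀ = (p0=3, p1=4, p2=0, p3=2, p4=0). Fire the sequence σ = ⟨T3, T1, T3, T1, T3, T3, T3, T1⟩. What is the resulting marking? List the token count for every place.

(p0=3, p1=4, p2=18, p3=5, p4=0)

step 1: fire T3:  (p0=3, p1=4, p2=0, p3=2, p4=0) → (p0=3, p1=4, p2=3, p3=2, p4=0)
step 2: fire T1:  (p0=3, p1=4, p2=3, p3=2, p4=0) → (p0=3, p1=4, p2=4, p3=3, p4=0)
step 3: fire T3:  (p0=3, p1=4, p2=4, p3=3, p4=0) → (p0=3, p1=4, p2=7, p3=3, p4=0)
step 4: fire T1:  (p0=3, p1=4, p2=7, p3=3, p4=0) → (p0=3, p1=4, p2=8, p3=4, p4=0)
step 5: fire T3:  (p0=3, p1=4, p2=8, p3=4, p4=0) → (p0=3, p1=4, p2=11, p3=4, p4=0)
step 6: fire T3:  (p0=3, p1=4, p2=11, p3=4, p4=0) → (p0=3, p1=4, p2=14, p3=4, p4=0)
step 7: fire T3:  (p0=3, p1=4, p2=14, p3=4, p4=0) → (p0=3, p1=4, p2=17, p3=4, p4=0)
step 8: fire T1:  (p0=3, p1=4, p2=17, p3=4, p4=0) → (p0=3, p1=4, p2=18, p3=5, p4=0)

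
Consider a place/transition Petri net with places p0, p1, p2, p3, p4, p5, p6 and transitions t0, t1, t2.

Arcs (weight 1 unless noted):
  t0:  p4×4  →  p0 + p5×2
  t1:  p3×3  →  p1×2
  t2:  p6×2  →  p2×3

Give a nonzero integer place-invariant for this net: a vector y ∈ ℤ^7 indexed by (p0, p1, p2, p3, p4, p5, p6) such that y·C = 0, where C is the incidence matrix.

Incidence matrix C (rows=places, cols=transitions):
       t0   t1   t2
   p0   1    0    0
   p1   0    2    0
   p2   0    0    3
   p3   0   -3    0
   p4  -4    0    0
   p5   2    0    0
   p6   0    0   -2

Candidate y = [0, 3, 0, 2, 0, 0, 0]; check y·C column-wise:
  col t0: 0·1 + 3·0 + 2·0 + 0·-4 + 0·2 = 0
  col t1: 3·2 + 2·-3 = 0
  col t2: 3·0 + 0·3 + 2·0 + 0·-2 = 0

y = (p0:0, p1:3, p2:0, p3:2, p4:0, p5:0, p6:0)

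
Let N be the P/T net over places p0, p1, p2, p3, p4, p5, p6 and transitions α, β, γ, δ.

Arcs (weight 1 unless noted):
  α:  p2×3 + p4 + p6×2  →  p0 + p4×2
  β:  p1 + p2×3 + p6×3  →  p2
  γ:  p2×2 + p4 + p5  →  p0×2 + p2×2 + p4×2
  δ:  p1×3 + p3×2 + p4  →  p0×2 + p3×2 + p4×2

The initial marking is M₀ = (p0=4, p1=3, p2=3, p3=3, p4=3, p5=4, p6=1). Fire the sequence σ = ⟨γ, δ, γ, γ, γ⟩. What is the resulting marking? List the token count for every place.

step 1: fire γ:  (p0=4, p1=3, p2=3, p3=3, p4=3, p5=4, p6=1) → (p0=6, p1=3, p2=3, p3=3, p4=4, p5=3, p6=1)
step 2: fire δ:  (p0=6, p1=3, p2=3, p3=3, p4=4, p5=3, p6=1) → (p0=8, p1=0, p2=3, p3=3, p4=5, p5=3, p6=1)
step 3: fire γ:  (p0=8, p1=0, p2=3, p3=3, p4=5, p5=3, p6=1) → (p0=10, p1=0, p2=3, p3=3, p4=6, p5=2, p6=1)
step 4: fire γ:  (p0=10, p1=0, p2=3, p3=3, p4=6, p5=2, p6=1) → (p0=12, p1=0, p2=3, p3=3, p4=7, p5=1, p6=1)
step 5: fire γ:  (p0=12, p1=0, p2=3, p3=3, p4=7, p5=1, p6=1) → (p0=14, p1=0, p2=3, p3=3, p4=8, p5=0, p6=1)

(p0=14, p1=0, p2=3, p3=3, p4=8, p5=0, p6=1)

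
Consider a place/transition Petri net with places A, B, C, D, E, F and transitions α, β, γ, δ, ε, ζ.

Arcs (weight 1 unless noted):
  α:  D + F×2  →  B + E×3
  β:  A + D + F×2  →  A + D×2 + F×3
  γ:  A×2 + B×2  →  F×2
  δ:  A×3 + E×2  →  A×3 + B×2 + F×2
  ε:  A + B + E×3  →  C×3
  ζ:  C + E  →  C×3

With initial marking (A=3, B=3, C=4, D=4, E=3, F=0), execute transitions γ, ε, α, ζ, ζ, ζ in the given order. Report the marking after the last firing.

step 1: fire γ:  (A=3, B=3, C=4, D=4, E=3, F=0) → (A=1, B=1, C=4, D=4, E=3, F=2)
step 2: fire ε:  (A=1, B=1, C=4, D=4, E=3, F=2) → (A=0, B=0, C=7, D=4, E=0, F=2)
step 3: fire α:  (A=0, B=0, C=7, D=4, E=0, F=2) → (A=0, B=1, C=7, D=3, E=3, F=0)
step 4: fire ζ:  (A=0, B=1, C=7, D=3, E=3, F=0) → (A=0, B=1, C=9, D=3, E=2, F=0)
step 5: fire ζ:  (A=0, B=1, C=9, D=3, E=2, F=0) → (A=0, B=1, C=11, D=3, E=1, F=0)
step 6: fire ζ:  (A=0, B=1, C=11, D=3, E=1, F=0) → (A=0, B=1, C=13, D=3, E=0, F=0)

(A=0, B=1, C=13, D=3, E=0, F=0)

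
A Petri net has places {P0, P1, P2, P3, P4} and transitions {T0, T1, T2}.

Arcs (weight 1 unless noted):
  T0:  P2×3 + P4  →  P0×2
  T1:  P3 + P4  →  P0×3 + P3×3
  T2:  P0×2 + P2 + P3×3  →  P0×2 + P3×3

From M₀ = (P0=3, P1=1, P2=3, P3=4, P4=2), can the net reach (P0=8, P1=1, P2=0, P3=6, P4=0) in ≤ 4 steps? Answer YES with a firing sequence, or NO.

step 1: fire T0:  (P0=3, P1=1, P2=3, P3=4, P4=2) → (P0=5, P1=1, P2=0, P3=4, P4=1)
step 2: fire T1:  (P0=5, P1=1, P2=0, P3=4, P4=1) → (P0=8, P1=1, P2=0, P3=6, P4=0)

YES — reachable via ⟨T0, T1⟩ (2 firings)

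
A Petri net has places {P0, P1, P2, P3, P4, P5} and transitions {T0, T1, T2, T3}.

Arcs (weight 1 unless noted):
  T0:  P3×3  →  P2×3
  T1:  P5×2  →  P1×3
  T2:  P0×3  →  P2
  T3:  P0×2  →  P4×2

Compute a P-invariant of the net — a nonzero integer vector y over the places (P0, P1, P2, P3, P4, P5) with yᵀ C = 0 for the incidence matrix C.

y = (P0:1, P1:0, P2:3, P3:3, P4:1, P5:0)

Incidence matrix C (rows=places, cols=transitions):
       T0   T1   T2   T3
   P0   0    0   -3   -2
   P1   0    3    0    0
   P2   3    0    1    0
   P3  -3    0    0    0
   P4   0    0    0    2
   P5   0   -2    0    0

Candidate y = [1, 0, 3, 3, 1, 0]; check y·C column-wise:
  col T0: 1·0 + 3·3 + 3·-3 + 1·0 = 0
  col T1: 1·0 + 0·3 + 3·0 + 3·0 + 1·0 + 0·-2 = 0
  col T2: 1·-3 + 3·1 + 3·0 + 1·0 = 0
  col T3: 1·-2 + 3·0 + 3·0 + 1·2 = 0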